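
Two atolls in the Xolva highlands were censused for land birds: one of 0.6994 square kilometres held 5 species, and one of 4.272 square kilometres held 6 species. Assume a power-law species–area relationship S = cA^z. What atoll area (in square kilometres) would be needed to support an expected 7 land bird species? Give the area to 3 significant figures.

z = ln(6/5) / ln(4.272/0.6994) = 0.1823 / 1.8096 = 0.1008
c = 5 / 0.6994^0.1008 = 5 / 0.9646 = 5.183
A = (7/5.183)^(1/0.1008) ⇒ ln A = ln(1.35)/0.1008 = 2.9821
A = e^2.9821 ≈ 19.73 square kilometres

19.7 square kilometres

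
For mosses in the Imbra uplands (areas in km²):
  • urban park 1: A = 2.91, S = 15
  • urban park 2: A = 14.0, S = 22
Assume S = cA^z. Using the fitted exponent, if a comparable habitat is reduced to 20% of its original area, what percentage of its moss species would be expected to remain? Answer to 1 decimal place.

67.5%

z = ln(22/15) / ln(14/2.91) = 0.3830 / 1.5709 = 0.2438
S_new/S_old = (A_new/A_old)^z = 0.2^0.2438 = exp(0.2438 × -1.6094) = 0.6754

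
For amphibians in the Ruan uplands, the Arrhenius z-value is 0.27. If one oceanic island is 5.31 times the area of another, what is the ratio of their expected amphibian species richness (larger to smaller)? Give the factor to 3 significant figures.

1.57

S₂/S₁ = (A₂/A₁)^z = 5.31^0.27
ln(S₂/S₁) = 0.27 × ln 5.31 = 0.27 × 1.6696 = 0.4508
S₂/S₁ = e^0.4508 ≈ 1.57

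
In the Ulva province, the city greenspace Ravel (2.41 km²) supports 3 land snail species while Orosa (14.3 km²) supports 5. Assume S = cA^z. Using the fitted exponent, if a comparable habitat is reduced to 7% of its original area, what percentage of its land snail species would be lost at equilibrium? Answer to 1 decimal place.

z = ln(5/3) / ln(14.3/2.41) = 0.5108 / 1.7806 = 0.2869
S_new/S_old = (A_new/A_old)^z = 0.07^0.2869 = exp(0.2869 × -2.6593) = 0.4663
Fraction lost = 1 − 0.4663 = 0.5337

53.4%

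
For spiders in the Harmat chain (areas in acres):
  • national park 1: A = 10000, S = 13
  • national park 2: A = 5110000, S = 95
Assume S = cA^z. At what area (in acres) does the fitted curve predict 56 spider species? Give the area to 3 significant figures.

z = ln(95/13) / ln(5110000/10000) = 1.9889 / 6.2364 = 0.3189
c = 13 / 10000^0.3189 = 13 / 18.87 = 0.689
A = (56/0.689)^(1/0.3189) ⇒ ln A = ln(81.27)/0.3189 = 13.7895
A = e^13.7895 ≈ 974321 acres

974000 acres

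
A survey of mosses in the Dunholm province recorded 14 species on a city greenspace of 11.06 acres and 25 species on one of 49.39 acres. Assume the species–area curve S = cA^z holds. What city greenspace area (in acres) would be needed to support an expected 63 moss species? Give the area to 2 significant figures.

z = ln(25/14) / ln(49.39/11.06) = 0.5798 / 1.4964 = 0.3875
c = 14 / 11.06^0.3875 = 14 / 2.538 = 5.517
A = (63/5.517)^(1/0.3875) ⇒ ln A = ln(11.42)/0.3875 = 6.2851
A = e^6.2851 ≈ 536.5 acres

540 acres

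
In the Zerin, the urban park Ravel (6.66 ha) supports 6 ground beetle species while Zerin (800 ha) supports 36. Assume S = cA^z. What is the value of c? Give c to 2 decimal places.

2.95

z = ln(S₂/S₁) / ln(A₂/A₁) = ln(36/6) / ln(800/6.66) = 1.7918 / 4.7885 = 0.3742
c = S₁ / A₁^z = 6 / 6.66^0.3742 = 6 / 2.033 = 2.951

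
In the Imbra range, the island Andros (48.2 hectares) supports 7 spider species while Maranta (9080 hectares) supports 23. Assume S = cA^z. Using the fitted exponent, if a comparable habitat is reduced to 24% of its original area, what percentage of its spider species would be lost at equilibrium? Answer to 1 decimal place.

27.7%

z = ln(23/7) / ln(9080/48.2) = 1.1896 / 5.2385 = 0.2271
S_new/S_old = (A_new/A_old)^z = 0.24^0.2271 = exp(0.2271 × -1.4271) = 0.7232
Fraction lost = 1 − 0.7232 = 0.2768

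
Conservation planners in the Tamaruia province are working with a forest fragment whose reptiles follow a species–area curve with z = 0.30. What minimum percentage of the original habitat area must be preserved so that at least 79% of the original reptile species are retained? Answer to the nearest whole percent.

Need (A_new/A_old)^0.3 = 0.79, so A_new/A_old = 0.79^(1/0.3) = 0.79^3.333
ln(A_new/A_old) = ln 0.79 / 0.3 = -0.2357 / 0.3 = -0.7857
A_new/A_old = e^-0.7857 ≈ 0.4558

46%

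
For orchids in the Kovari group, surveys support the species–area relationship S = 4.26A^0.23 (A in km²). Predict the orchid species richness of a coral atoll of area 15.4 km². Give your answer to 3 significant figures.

S = 4.26 × 15.4^0.23
ln S = ln 4.26 + 0.23 × ln 15.4 = 1.4493 + 0.23 × 2.7344 = 2.0782
S = e^2.0782 ≈ 7.99

7.99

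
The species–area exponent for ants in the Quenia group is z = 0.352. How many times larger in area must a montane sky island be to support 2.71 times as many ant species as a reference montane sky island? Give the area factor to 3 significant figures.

17.0

(A₂/A₁)^0.352 = 2.71, so A₂/A₁ = 2.71^(1/0.352) = 2.71^2.841
ln(A₂/A₁) = ln 2.71 / 0.352 = 0.9969 / 0.352 = 2.8322
A₂/A₁ = e^2.8322 ≈ 16.98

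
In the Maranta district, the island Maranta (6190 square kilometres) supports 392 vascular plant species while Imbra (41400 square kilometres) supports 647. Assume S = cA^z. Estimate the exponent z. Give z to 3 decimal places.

0.264

Taking logs: ln S = ln c + z ln A, so z = (ln S₂ − ln S₁)/(ln A₂ − ln A₁).
z = ln(647/392) / ln(41400/6190) = ln(1.651) / ln(6.688) = 0.5011 / 1.9003 = 0.2637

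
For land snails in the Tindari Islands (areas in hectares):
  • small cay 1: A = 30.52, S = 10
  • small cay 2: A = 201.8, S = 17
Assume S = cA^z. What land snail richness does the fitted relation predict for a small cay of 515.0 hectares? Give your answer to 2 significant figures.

22

z = ln(17/10) / ln(201.8/30.52) = 0.5306 / 1.8889 = 0.2809
c = 10 / 30.52^0.2809 = 10 / 2.612 = 3.828
S₃ = 3.828 × 515^0.2809 = 3.828 × 5.778 ≈ 22.12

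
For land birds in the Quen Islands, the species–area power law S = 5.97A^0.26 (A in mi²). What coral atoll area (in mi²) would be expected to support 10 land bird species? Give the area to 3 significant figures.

10 = 5.97 × A^0.26  ⇒  A^0.26 = 10/5.97 = 1.675
ln A = ln(1.675) / 0.26 = 0.5158 / 0.26 = 1.9840
A = e^1.9840 ≈ 7.272 mi²

7.27 mi²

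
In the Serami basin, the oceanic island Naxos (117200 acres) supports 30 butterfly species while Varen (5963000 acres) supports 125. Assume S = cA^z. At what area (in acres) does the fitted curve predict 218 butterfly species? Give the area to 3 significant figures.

27600000 acres

z = ln(125/30) / ln(5963000/117200) = 1.4271 / 3.9294 = 0.3632
c = 30 / 117200^0.3632 = 30 / 69.34 = 0.4327
A = (218/0.4327)^(1/0.3632) ⇒ ln A = ln(503.8)/0.3632 = 17.1325
A = e^17.1325 ≈ 27576752 acres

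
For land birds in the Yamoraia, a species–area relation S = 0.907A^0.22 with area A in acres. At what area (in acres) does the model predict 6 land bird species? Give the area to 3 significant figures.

6 = 0.907 × A^0.22  ⇒  A^0.22 = 6/0.907 = 6.615
ln A = ln(6.615) / 0.22 = 1.8894 / 0.22 = 8.5881
A = e^8.5881 ≈ 5367 acres

5370 acres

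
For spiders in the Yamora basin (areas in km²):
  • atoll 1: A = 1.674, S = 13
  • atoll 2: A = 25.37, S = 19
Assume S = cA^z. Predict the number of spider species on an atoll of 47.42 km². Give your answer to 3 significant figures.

z = ln(19/13) / ln(25.37/1.674) = 0.3795 / 2.7184 = 0.1396
c = 13 / 1.674^0.1396 = 13 / 1.075 = 12.1
S₃ = 12.1 × 47.42^0.1396 = 12.1 × 1.714 ≈ 20.73

20.7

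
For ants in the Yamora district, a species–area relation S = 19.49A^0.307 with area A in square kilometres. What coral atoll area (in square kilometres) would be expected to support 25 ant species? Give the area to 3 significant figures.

2.25 square kilometres

25 = 19.49 × A^0.307  ⇒  A^0.307 = 25/19.49 = 1.283
ln A = ln(1.283) / 0.307 = 0.2490 / 0.307 = 0.8110
A = e^0.8110 ≈ 2.25 square kilometres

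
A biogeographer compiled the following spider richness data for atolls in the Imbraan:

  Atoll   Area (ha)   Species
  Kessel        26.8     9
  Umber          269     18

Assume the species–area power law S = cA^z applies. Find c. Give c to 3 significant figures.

z = ln(S₂/S₁) / ln(A₂/A₁) = ln(18/9) / ln(269/26.8) = 0.6931 / 2.3063 = 0.3005
c = S₁ / A₁^z = 9 / 26.8^0.3005 = 9 / 2.687 = 3.35

3.35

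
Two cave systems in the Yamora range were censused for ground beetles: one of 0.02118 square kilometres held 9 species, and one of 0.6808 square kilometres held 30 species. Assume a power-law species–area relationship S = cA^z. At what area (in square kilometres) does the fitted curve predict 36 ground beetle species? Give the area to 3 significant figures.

1.15 square kilometres

z = ln(30/9) / ln(0.6808/0.02118) = 1.2040 / 3.4702 = 0.3469
c = 9 / 0.02118^0.3469 = 9 / 0.2625 = 34.28
A = (36/34.28)^(1/0.3469) ⇒ ln A = ln(1.05)/0.3469 = 0.1410
A = e^0.1410 ≈ 1.151 square kilometres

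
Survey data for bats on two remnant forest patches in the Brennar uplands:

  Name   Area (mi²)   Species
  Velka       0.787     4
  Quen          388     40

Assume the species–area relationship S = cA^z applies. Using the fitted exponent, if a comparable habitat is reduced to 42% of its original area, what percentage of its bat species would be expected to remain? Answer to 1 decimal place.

72.5%

z = ln(40/4) / ln(388/0.787) = 2.3026 / 6.2005 = 0.3714
S_new/S_old = (A_new/A_old)^z = 0.42^0.3714 = exp(0.3714 × -0.8675) = 0.7246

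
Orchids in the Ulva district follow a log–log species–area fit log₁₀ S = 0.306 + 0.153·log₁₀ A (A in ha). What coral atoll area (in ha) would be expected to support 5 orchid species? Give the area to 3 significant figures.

370 ha

5 = 2.023 × A^0.153  ⇒  A^0.153 = 5/2.023 = 2.472
ln A = ln(2.472) / 0.153 = 0.9048 / 0.153 = 5.9140
A = e^5.9140 ≈ 370.2 ha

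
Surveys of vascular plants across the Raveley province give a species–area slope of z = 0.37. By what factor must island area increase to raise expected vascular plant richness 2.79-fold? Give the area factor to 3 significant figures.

16.0

(A₂/A₁)^0.37 = 2.79, so A₂/A₁ = 2.79^(1/0.37) = 2.79^2.703
ln(A₂/A₁) = ln 2.79 / 0.37 = 1.0260 / 0.37 = 2.7731
A₂/A₁ = e^2.7731 ≈ 16.01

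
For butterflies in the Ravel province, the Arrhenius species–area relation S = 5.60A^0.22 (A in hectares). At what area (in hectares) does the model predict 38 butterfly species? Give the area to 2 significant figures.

38 = 5.6 × A^0.22  ⇒  A^0.22 = 38/5.6 = 6.786
ln A = ln(6.786) / 0.22 = 1.9148 / 0.22 = 8.7037
A = e^8.7037 ≈ 6025 hectares

6000 hectares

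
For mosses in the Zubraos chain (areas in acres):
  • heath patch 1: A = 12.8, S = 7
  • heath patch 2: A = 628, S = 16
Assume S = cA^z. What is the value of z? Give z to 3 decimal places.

0.212

Taking logs: ln S = ln c + z ln A, so z = (ln S₂ − ln S₁)/(ln A₂ − ln A₁).
z = ln(16/7) / ln(628/12.8) = ln(2.286) / ln(49.06) = 0.8267 / 3.8931 = 0.2123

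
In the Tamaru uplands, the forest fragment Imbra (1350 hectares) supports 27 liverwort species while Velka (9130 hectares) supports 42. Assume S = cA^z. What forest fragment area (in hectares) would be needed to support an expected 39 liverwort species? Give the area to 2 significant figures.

6600 hectares

z = ln(42/27) / ln(9130/1350) = 0.4418 / 1.9115 = 0.2311
c = 27 / 1350^0.2311 = 27 / 5.291 = 5.103
A = (39/5.103)^(1/0.2311) ⇒ ln A = ln(7.643)/0.2311 = 8.7987
A = e^8.7987 ≈ 6626 hectares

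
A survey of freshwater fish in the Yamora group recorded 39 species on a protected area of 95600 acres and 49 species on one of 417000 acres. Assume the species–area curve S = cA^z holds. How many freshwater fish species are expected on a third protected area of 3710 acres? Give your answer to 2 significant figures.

24

z = ln(49/39) / ln(417000/95600) = 0.2283 / 1.4729 = 0.1550
c = 39 / 95600^0.1550 = 39 / 5.913 = 6.595
S₃ = 6.595 × 3710^0.1550 = 6.595 × 3.574 ≈ 23.57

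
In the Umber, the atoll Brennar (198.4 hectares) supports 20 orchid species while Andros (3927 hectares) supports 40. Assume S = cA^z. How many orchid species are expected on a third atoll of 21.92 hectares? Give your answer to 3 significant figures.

z = ln(40/20) / ln(3927/198.4) = 0.6931 / 2.9853 = 0.2322
c = 20 / 198.4^0.2322 = 20 / 3.415 = 5.856
S₃ = 5.856 × 21.92^0.2322 = 5.856 × 2.048 ≈ 11.99

12.0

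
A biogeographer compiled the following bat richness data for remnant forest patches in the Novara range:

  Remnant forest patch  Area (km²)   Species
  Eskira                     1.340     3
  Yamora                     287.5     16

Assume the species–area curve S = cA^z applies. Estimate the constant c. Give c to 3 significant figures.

2.74

z = ln(S₂/S₁) / ln(A₂/A₁) = ln(16/3) / ln(287.5/1.34) = 1.6740 / 5.3686 = 0.3118
c = S₁ / A₁^z = 3 / 1.34^0.3118 = 3 / 1.096 = 2.738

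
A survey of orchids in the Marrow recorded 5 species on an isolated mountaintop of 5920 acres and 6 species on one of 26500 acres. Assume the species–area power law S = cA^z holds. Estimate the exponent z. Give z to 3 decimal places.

Taking logs: ln S = ln c + z ln A, so z = (ln S₂ − ln S₁)/(ln A₂ − ln A₁).
z = ln(6/5) / ln(26500/5920) = ln(1.2) / ln(4.476) = 0.1823 / 1.4988 = 0.1216

0.122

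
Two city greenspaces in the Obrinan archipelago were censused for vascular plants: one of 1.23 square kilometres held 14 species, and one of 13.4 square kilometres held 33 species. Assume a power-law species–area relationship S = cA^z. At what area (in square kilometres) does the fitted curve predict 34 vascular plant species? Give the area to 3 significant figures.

z = ln(33/14) / ln(13.4/1.23) = 0.8575 / 2.3882 = 0.3590
c = 14 / 1.23^0.3590 = 14 / 1.077 = 13
A = (34/13)^(1/0.3590) ⇒ ln A = ln(2.616)/0.3590 = 2.6784
A = e^2.6784 ≈ 14.56 square kilometres

14.6 square kilometres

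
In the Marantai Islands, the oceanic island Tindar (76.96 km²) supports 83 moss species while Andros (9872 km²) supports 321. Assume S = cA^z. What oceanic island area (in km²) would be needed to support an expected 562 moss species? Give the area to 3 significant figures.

z = ln(321/83) / ln(9872/76.96) = 1.3526 / 4.8542 = 0.2786
c = 83 / 76.96^0.2786 = 83 / 3.354 = 24.74
A = (562/24.74)^(1/0.2786) ⇒ ln A = ln(22.71)/0.2786 = 11.2074
A = e^11.2074 ≈ 73673 km²

73700 km²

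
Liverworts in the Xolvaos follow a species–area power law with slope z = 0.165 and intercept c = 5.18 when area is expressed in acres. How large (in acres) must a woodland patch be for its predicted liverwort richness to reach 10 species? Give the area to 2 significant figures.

10 = 5.18 × A^0.165  ⇒  A^0.165 = 10/5.18 = 1.931
ln A = ln(1.931) / 0.165 = 0.6578 / 0.165 = 3.9865
A = e^3.9865 ≈ 53.87 acres

54 acres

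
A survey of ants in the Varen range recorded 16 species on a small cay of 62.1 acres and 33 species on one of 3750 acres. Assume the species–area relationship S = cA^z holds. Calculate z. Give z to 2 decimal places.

Taking logs: ln S = ln c + z ln A, so z = (ln S₂ − ln S₁)/(ln A₂ − ln A₁).
z = ln(33/16) / ln(3750/62.1) = ln(2.062) / ln(60.39) = 0.7239 / 4.1008 = 0.1765

0.18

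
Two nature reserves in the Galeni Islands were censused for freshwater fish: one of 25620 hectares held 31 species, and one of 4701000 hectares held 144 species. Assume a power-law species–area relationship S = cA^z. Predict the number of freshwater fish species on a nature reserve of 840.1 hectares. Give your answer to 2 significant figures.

z = ln(144/31) / ln(4701000/25620) = 1.5358 / 5.2122 = 0.2947
c = 31 / 25620^0.2947 = 31 / 19.91 = 1.557
S₃ = 1.557 × 840.1^0.2947 = 1.557 × 7.273 ≈ 11.32

11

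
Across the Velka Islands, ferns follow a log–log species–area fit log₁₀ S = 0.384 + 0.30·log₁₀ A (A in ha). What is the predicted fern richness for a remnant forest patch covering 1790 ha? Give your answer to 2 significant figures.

S = 2.421 × 1790^0.3 = 2.421 × 9.459 ≈ 22.9

23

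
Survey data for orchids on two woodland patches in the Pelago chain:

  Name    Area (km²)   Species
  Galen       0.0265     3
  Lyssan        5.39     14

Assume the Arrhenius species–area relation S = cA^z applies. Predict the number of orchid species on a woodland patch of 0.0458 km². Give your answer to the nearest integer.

z = ln(14/3) / ln(5.39/0.0265) = 1.5404 / 5.3152 = 0.2898
c = 3 / 0.0265^0.2898 = 3 / 0.3492 = 8.592
S₃ = 8.592 × 0.0458^0.2898 = 8.592 × 0.4092 ≈ 3.516

4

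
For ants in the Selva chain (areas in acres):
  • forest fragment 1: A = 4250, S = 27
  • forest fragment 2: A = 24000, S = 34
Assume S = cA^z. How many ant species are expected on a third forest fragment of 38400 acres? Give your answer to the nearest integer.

36

z = ln(34/27) / ln(24000/4250) = 0.2305 / 1.7311 = 0.1332
c = 27 / 4250^0.1332 = 27 / 3.042 = 8.876
S₃ = 8.876 × 38400^0.1332 = 8.876 × 4.078 ≈ 36.2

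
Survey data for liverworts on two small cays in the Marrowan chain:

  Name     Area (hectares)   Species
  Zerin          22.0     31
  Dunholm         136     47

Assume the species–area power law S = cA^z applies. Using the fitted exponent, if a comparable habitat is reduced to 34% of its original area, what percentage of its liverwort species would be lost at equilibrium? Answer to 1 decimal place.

21.8%

z = ln(47/31) / ln(136/22) = 0.4162 / 1.8216 = 0.2285
S_new/S_old = (A_new/A_old)^z = 0.34^0.2285 = exp(0.2285 × -1.0788) = 0.7816
Fraction lost = 1 − 0.7816 = 0.2184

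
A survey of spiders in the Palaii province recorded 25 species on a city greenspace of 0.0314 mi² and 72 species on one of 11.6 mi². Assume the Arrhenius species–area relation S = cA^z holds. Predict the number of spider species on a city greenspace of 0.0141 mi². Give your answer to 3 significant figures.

21.7

z = ln(72/25) / ln(11.6/0.0314) = 1.0578 / 5.9120 = 0.1789
c = 25 / 0.0314^0.1789 = 25 / 0.5383 = 46.44
S₃ = 46.44 × 0.0141^0.1789 = 46.44 × 0.4665 ≈ 21.66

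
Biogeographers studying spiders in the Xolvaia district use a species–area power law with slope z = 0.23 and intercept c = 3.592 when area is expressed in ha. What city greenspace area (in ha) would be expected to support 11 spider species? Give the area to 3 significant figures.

130 ha

11 = 3.592 × A^0.23  ⇒  A^0.23 = 11/3.592 = 3.062
ln A = ln(3.062) / 0.23 = 1.1192 / 0.23 = 4.8660
A = e^4.8660 ≈ 129.8 ha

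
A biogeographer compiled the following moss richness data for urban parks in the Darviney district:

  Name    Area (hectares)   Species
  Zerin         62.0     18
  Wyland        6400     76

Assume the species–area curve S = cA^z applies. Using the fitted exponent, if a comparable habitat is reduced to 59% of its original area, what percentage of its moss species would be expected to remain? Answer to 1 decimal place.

z = ln(76/18) / ln(6400/62) = 1.4404 / 4.6369 = 0.3106
S_new/S_old = (A_new/A_old)^z = 0.59^0.3106 = exp(0.3106 × -0.5276) = 0.8488

84.9%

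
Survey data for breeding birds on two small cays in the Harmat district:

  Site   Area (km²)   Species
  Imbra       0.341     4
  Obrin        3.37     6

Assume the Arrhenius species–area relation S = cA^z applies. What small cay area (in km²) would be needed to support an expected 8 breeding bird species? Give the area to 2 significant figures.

z = ln(6/4) / ln(3.37/0.341) = 0.4055 / 2.2908 = 0.1770
c = 4 / 0.341^0.1770 = 4 / 0.8266 = 4.839
A = (8/4.839)^(1/0.1770) ⇒ ln A = ln(1.653)/0.1770 = 2.8403
A = e^2.8403 ≈ 17.12 km²

17 km²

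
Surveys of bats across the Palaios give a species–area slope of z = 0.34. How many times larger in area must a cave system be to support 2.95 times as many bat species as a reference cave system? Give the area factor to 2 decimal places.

24.09

(A₂/A₁)^0.34 = 2.95, so A₂/A₁ = 2.95^(1/0.34) = 2.95^2.941
ln(A₂/A₁) = ln 2.95 / 0.34 = 1.0818 / 0.34 = 3.1818
A₂/A₁ = e^3.1818 ≈ 24.09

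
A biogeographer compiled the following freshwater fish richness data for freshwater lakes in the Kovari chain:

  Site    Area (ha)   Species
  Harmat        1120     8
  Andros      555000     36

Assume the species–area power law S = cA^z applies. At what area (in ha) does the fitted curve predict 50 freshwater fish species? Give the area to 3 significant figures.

2150000 ha

z = ln(36/8) / ln(555000/1120) = 1.5041 / 6.2056 = 0.2424
c = 8 / 1120^0.2424 = 8 / 5.483 = 1.459
A = (50/1.459)^(1/0.2424) ⇒ ln A = ln(34.27)/0.2424 = 14.5821
A = e^14.5821 ≈ 2152393 ha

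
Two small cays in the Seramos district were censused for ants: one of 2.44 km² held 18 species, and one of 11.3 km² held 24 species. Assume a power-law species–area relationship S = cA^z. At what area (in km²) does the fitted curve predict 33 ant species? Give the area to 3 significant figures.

61.7 km²

z = ln(24/18) / ln(11.3/2.44) = 0.2877 / 1.5328 = 0.1877
c = 18 / 2.44^0.1877 = 18 / 1.182 = 15.23
A = (33/15.23)^(1/0.1877) ⇒ ln A = ln(2.167)/0.1877 = 4.1216
A = e^4.1216 ≈ 61.66 km²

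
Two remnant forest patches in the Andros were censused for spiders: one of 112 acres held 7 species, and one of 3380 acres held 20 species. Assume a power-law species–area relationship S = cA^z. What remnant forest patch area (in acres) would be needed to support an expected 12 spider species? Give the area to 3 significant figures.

z = ln(20/7) / ln(3380/112) = 1.0498 / 3.4071 = 0.3081
c = 7 / 112^0.3081 = 7 / 4.28 = 1.636
A = (12/1.636)^(1/0.3081) ⇒ ln A = ln(7.337)/0.3081 = 6.4678
A = e^6.4678 ≈ 644.1 acres

644 acres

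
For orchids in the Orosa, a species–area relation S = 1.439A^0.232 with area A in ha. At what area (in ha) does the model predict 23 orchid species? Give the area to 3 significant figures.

154000 ha

23 = 1.439 × A^0.232  ⇒  A^0.232 = 23/1.439 = 15.98
ln A = ln(15.98) / 0.232 = 2.7715 / 0.232 = 11.9463
A = e^11.9463 ≈ 154248 ha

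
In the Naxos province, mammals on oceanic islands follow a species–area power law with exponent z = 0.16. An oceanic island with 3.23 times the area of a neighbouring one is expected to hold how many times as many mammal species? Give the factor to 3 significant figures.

1.21

S₂/S₁ = (A₂/A₁)^z = 3.23^0.16
ln(S₂/S₁) = 0.16 × ln 3.23 = 0.16 × 1.1725 = 0.1876
S₂/S₁ = e^0.1876 ≈ 1.206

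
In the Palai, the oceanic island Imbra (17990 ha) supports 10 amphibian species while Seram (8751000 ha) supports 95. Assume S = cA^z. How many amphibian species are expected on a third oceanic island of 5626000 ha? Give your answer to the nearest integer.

81

z = ln(95/10) / ln(8751000/17990) = 2.2513 / 6.1871 = 0.3639
c = 10 / 17990^0.3639 = 10 / 35.34 = 0.283
S₃ = 0.283 × 5626000^0.3639 = 0.283 × 285.9 ≈ 80.89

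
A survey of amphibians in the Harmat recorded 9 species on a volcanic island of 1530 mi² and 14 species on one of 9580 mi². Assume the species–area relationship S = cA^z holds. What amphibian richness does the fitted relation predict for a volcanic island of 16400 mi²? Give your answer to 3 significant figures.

z = ln(14/9) / ln(9580/1530) = 0.4418 / 1.8344 = 0.2409
c = 9 / 1530^0.2409 = 9 / 5.849 = 1.539
S₃ = 1.539 × 16400^0.2409 = 1.539 × 10.36 ≈ 15.94

15.9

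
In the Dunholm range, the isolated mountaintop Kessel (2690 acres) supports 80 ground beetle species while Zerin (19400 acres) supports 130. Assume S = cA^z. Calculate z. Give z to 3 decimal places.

Taking logs: ln S = ln c + z ln A, so z = (ln S₂ − ln S₁)/(ln A₂ − ln A₁).
z = ln(130/80) / ln(19400/2690) = ln(1.625) / ln(7.212) = 0.4855 / 1.9757 = 0.2457

0.246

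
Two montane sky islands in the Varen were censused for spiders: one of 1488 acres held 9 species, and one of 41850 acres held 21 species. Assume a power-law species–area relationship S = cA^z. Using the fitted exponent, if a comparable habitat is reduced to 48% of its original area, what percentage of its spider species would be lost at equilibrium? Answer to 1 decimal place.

z = ln(21/9) / ln(41850/1488) = 0.8473 / 3.3367 = 0.2539
S_new/S_old = (A_new/A_old)^z = 0.48^0.2539 = exp(0.2539 × -0.7340) = 0.83
Fraction lost = 1 − 0.83 = 0.17

17.0%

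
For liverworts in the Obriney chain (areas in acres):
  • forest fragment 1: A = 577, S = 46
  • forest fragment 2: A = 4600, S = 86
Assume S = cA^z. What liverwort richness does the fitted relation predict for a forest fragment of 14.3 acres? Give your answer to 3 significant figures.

15.1

z = ln(86/46) / ln(4600/577) = 0.6257 / 2.0760 = 0.3014
c = 46 / 577^0.3014 = 46 / 6.796 = 6.769
S₃ = 6.769 × 14.3^0.3014 = 6.769 × 2.23 ≈ 15.09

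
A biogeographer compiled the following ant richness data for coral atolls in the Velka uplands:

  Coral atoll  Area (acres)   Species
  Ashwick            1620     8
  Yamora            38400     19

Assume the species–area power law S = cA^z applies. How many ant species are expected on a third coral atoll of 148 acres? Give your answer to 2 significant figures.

4.2

z = ln(19/8) / ln(38400/1620) = 0.8650 / 3.1656 = 0.2732
c = 8 / 1620^0.2732 = 8 / 7.533 = 1.062
S₃ = 1.062 × 148^0.2732 = 1.062 × 3.918 ≈ 4.16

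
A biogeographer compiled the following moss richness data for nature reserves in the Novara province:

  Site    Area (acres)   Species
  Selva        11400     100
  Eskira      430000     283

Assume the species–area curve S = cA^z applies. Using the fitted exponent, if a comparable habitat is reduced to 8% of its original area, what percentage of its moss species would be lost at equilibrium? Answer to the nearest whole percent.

z = ln(283/100) / ln(430000/11400) = 1.0403 / 3.6302 = 0.2866
S_new/S_old = (A_new/A_old)^z = 0.08^0.2866 = exp(0.2866 × -2.5257) = 0.4849
Fraction lost = 1 − 0.4849 = 0.5151

52%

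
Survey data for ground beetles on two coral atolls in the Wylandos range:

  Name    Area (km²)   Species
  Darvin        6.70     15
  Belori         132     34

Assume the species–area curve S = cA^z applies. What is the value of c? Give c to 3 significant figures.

8.90

z = ln(S₂/S₁) / ln(A₂/A₁) = ln(34/15) / ln(132/6.7) = 0.8183 / 2.9807 = 0.2745
c = S₁ / A₁^z = 15 / 6.7^0.2745 = 15 / 1.686 = 8.898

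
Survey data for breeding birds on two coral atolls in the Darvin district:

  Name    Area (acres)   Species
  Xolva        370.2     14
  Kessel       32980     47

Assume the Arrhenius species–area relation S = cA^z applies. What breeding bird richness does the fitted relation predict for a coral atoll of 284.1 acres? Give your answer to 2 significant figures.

13

z = ln(47/14) / ln(32980/370.2) = 1.2111 / 4.4896 = 0.2698
c = 14 / 370.2^0.2698 = 14 / 4.93 = 2.84
S₃ = 2.84 × 284.1^0.2698 = 2.84 × 4.59 ≈ 13.04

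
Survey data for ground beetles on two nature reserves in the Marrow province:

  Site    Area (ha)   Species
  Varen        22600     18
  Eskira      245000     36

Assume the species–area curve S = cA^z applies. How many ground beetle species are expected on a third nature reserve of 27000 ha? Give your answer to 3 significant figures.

19.0

z = ln(36/18) / ln(245000/22600) = 0.6931 / 2.3833 = 0.2908
c = 18 / 22600^0.2908 = 18 / 18.46 = 0.9749
S₃ = 0.9749 × 27000^0.2908 = 0.9749 × 19.44 ≈ 18.96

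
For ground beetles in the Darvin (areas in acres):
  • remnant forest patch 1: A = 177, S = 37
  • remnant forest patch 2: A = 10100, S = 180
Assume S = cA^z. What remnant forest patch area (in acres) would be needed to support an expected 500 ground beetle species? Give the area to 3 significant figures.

138000 acres

z = ln(180/37) / ln(10100/177) = 1.5820 / 4.0441 = 0.3912
c = 37 / 177^0.3912 = 37 / 7.575 = 4.884
A = (500/4.884)^(1/0.3912) ⇒ ln A = ln(102.4)/0.3912 = 11.8319
A = e^11.8319 ≈ 137575 acres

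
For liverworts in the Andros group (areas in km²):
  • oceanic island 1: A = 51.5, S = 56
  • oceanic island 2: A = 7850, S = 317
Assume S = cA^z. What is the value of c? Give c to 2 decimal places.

z = ln(S₂/S₁) / ln(A₂/A₁) = ln(317/56) / ln(7850/51.5) = 1.7336 / 5.0267 = 0.3449
c = S₁ / A₁^z = 56 / 51.5^0.3449 = 56 / 3.894 = 14.38

14.38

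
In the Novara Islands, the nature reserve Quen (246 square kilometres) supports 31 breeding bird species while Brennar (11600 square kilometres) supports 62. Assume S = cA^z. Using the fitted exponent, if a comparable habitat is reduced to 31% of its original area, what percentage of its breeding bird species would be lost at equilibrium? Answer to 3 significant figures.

19.0%

z = ln(62/31) / ln(11600/246) = 0.6931 / 3.8534 = 0.1799
S_new/S_old = (A_new/A_old)^z = 0.31^0.1799 = exp(0.1799 × -1.1712) = 0.81
Fraction lost = 1 − 0.81 = 0.19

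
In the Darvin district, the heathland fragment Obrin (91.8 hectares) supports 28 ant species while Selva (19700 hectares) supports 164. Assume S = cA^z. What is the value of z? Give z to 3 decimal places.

0.329

Taking logs: ln S = ln c + z ln A, so z = (ln S₂ − ln S₁)/(ln A₂ − ln A₁).
z = ln(164/28) / ln(19700/91.8) = ln(5.857) / ln(214.6) = 1.7677 / 5.3688 = 0.3292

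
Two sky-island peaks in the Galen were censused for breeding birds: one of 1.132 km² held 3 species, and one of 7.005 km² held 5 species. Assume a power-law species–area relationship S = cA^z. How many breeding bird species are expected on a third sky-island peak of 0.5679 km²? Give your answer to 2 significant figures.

2.5

z = ln(5/3) / ln(7.005/1.132) = 0.5108 / 1.8226 = 0.2803
c = 3 / 1.132^0.2803 = 3 / 1.035 = 2.898
S₃ = 2.898 × 0.5679^0.2803 = 2.898 × 0.8534 ≈ 2.473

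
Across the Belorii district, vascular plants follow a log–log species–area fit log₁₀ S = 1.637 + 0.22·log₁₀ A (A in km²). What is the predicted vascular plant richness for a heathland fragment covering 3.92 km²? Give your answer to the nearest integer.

59

S = 43.35 × 3.92^0.22
ln S = ln 43.35 + 0.22 × ln 3.92 = 3.7693 + 0.22 × 1.3661 = 4.0699
S = e^4.0699 ≈ 58.55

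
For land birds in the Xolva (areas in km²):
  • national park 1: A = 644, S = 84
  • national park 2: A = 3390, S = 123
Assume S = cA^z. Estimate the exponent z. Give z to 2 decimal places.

0.23

Taking logs: ln S = ln c + z ln A, so z = (ln S₂ − ln S₁)/(ln A₂ − ln A₁).
z = ln(123/84) / ln(3390/644) = ln(1.464) / ln(5.264) = 0.3814 / 1.6609 = 0.2296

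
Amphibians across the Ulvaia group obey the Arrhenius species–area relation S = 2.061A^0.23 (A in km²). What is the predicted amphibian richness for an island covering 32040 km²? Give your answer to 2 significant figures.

S = 2.061 × 32040^0.23 = 2.061 × 10.87 ≈ 22.41

22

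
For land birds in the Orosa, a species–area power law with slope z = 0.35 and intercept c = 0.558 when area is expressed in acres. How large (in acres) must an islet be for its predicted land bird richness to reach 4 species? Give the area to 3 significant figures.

4 = 0.558 × A^0.35  ⇒  A^0.35 = 4/0.558 = 7.168
ln A = ln(7.168) / 0.35 = 1.9697 / 0.35 = 5.6277
A = e^5.6277 ≈ 278 acres

278 acres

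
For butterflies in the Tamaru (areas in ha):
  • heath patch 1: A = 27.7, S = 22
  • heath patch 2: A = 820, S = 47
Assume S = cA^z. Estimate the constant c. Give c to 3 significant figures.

10.5

z = ln(S₂/S₁) / ln(A₂/A₁) = ln(47/22) / ln(820/27.7) = 0.7591 / 3.3879 = 0.2241
c = S₁ / A₁^z = 22 / 27.7^0.2241 = 22 / 2.105 = 10.45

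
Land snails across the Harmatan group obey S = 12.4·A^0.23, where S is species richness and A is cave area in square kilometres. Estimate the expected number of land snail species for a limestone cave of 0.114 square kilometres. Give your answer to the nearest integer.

8

S = 12.4 × 0.114^0.23
ln S = ln 12.4 + 0.23 × ln 0.114 = 2.5177 + 0.23 × -2.1716 = 2.0182
S = e^2.0182 ≈ 7.525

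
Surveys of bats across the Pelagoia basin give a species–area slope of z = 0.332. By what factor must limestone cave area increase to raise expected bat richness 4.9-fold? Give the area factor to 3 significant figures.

(A₂/A₁)^0.332 = 4.9, so A₂/A₁ = 4.9^(1/0.332) = 4.9^3.012
ln(A₂/A₁) = ln 4.9 / 0.332 = 1.5892 / 0.332 = 4.7869
A₂/A₁ = e^4.7869 ≈ 119.9

120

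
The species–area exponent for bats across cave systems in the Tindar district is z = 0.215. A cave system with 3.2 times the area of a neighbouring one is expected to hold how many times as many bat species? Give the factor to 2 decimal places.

1.28

S₂/S₁ = (A₂/A₁)^z = 3.2^0.215
ln(S₂/S₁) = 0.215 × ln 3.2 = 0.215 × 1.1632 = 0.2501
S₂/S₁ = e^0.2501 ≈ 1.284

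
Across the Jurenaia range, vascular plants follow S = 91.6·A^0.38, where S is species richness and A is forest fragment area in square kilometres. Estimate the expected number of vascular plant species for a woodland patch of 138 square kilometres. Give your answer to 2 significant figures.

600

S = 91.6 × 138^0.38
ln S = ln 91.6 + 0.38 × ln 138 = 4.5174 + 0.38 × 4.9273 = 6.3898
S = e^6.3898 ≈ 595.7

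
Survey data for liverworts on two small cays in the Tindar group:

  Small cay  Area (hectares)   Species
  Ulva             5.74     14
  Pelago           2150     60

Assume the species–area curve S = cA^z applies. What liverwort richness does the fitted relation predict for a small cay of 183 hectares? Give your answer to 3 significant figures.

z = ln(60/14) / ln(2150/5.74) = 1.4553 / 5.9258 = 0.2456
c = 14 / 5.74^0.2456 = 14 / 1.536 = 9.115
S₃ = 9.115 × 183^0.2456 = 9.115 × 3.594 ≈ 32.76

32.8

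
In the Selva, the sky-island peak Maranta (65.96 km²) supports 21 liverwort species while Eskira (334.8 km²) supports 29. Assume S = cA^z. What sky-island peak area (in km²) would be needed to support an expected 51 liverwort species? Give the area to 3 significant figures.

5740 km²

z = ln(29/21) / ln(334.8/65.96) = 0.3228 / 1.6245 = 0.1987
c = 21 / 65.96^0.1987 = 21 / 2.299 = 9.136
A = (51/9.136)^(1/0.1987) ⇒ ln A = ln(5.583)/0.1987 = 8.6548
A = e^8.6548 ≈ 5737 km²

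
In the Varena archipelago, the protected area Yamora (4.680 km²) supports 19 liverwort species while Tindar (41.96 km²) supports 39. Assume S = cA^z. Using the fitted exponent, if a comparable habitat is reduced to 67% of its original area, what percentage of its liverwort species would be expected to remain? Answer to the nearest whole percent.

z = ln(39/19) / ln(41.96/4.68) = 0.7191 / 2.1934 = 0.3279
S_new/S_old = (A_new/A_old)^z = 0.67^0.3279 = exp(0.3279 × -0.4005) = 0.877

88%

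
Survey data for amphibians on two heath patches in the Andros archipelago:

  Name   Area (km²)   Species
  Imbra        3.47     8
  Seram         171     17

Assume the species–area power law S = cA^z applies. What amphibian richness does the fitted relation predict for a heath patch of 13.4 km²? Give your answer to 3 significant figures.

10.4

z = ln(17/8) / ln(171/3.47) = 0.7538 / 3.8975 = 0.1934
c = 8 / 3.47^0.1934 = 8 / 1.272 = 6.289
S₃ = 6.289 × 13.4^0.1934 = 6.289 × 1.652 ≈ 10.39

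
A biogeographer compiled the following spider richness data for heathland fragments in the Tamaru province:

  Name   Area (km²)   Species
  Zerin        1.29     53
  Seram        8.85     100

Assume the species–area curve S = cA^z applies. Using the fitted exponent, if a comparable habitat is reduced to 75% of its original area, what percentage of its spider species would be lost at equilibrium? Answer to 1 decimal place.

z = ln(100/53) / ln(8.85/1.29) = 0.6349 / 1.9258 = 0.3297
S_new/S_old = (A_new/A_old)^z = 0.75^0.3297 = exp(0.3297 × -0.2877) = 0.9095
Fraction lost = 1 − 0.9095 = 0.09048

9.0%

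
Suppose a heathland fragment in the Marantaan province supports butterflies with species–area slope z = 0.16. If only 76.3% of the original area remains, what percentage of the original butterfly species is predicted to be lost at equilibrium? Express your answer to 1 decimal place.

S_new/S_old = (A_new/A_old)^z = 0.763^0.16
= exp(0.16 × ln 0.763) = exp(0.16 × -0.2705) = exp(-0.0433) ≈ 0.9576
Fraction lost = 1 − 0.9576 = 0.04236

4.2%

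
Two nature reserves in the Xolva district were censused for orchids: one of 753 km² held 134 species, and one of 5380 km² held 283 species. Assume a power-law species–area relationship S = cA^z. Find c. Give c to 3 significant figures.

10.8

z = ln(S₂/S₁) / ln(A₂/A₁) = ln(283/134) / ln(5380/753) = 0.7476 / 1.9664 = 0.3802
c = S₁ / A₁^z = 134 / 753^0.3802 = 134 / 12.41 = 10.8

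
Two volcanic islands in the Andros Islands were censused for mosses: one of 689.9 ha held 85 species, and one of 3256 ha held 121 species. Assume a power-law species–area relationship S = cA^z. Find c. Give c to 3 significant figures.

19.2

z = ln(S₂/S₁) / ln(A₂/A₁) = ln(121/85) / ln(3256/689.9) = 0.3531 / 1.5517 = 0.2276
c = S₁ / A₁^z = 85 / 689.9^0.2276 = 85 / 4.426 = 19.2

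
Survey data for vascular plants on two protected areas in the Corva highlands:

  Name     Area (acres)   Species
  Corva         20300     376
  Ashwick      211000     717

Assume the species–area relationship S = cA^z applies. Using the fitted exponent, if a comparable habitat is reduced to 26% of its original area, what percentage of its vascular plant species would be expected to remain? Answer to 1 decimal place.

69.0%

z = ln(717/376) / ln(211000/20300) = 0.6455 / 2.3412 = 0.2757
S_new/S_old = (A_new/A_old)^z = 0.26^0.2757 = exp(0.2757 × -1.3471) = 0.6898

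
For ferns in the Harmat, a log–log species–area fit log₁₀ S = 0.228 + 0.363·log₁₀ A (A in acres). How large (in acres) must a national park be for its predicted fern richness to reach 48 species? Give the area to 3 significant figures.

10100 acres

48 = 1.69 × A^0.363  ⇒  A^0.363 = 48/1.69 = 28.39
ln A = ln(28.39) / 0.363 = 3.3462 / 0.363 = 9.2182
A = e^9.2182 ≈ 10079 acres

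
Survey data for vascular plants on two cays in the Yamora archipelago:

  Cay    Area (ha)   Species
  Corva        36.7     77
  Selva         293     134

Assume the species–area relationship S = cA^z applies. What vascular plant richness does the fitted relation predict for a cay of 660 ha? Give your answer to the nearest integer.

166

z = ln(134/77) / ln(293/36.7) = 0.5540 / 2.0774 = 0.2667
c = 77 / 36.7^0.2667 = 77 / 2.614 = 29.46
S₃ = 29.46 × 660^0.2667 = 29.46 × 5.649 ≈ 166.4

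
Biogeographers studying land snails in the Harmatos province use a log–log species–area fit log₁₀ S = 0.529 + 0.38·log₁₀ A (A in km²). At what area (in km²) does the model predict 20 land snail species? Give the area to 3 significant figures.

20 = 3.381 × A^0.38  ⇒  A^0.38 = 20/3.381 = 5.916
ln A = ln(5.916) / 0.38 = 1.7777 / 0.38 = 4.6781
A = e^4.6781 ≈ 107.6 km²

108 km²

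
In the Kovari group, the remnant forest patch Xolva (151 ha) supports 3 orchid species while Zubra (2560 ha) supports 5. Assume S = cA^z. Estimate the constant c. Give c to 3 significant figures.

z = ln(S₂/S₁) / ln(A₂/A₁) = ln(5/3) / ln(2560/151) = 0.5108 / 2.8305 = 0.1805
c = S₁ / A₁^z = 3 / 151^0.1805 = 3 / 2.473 = 1.213

1.21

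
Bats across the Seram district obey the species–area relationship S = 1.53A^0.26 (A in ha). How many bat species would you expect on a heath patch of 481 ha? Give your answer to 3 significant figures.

S = 1.53 × 481^0.26
ln S = ln 1.53 + 0.26 × ln 481 = 0.4253 + 0.26 × 6.1759 = 2.0310
S = e^2.0310 ≈ 7.622

7.62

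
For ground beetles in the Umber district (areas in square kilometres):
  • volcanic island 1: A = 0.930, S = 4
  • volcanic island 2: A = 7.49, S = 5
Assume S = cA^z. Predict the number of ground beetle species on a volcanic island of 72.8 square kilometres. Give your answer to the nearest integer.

z = ln(5/4) / ln(7.49/0.93) = 0.2231 / 2.0861 = 0.1070
c = 4 / 0.93^0.1070 = 4 / 0.9923 = 4.031
S₃ = 4.031 × 72.8^0.1070 = 4.031 × 1.582 ≈ 6.377

6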